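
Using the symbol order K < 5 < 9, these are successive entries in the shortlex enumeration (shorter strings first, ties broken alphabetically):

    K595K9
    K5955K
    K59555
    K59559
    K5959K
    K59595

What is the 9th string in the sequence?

Advancing 3 positions from K59595 through K59595 → K59599 → K599KK reaches term 9.

K599K5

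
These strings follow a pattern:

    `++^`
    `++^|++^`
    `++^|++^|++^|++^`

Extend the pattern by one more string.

s(k+1) = s(k)·|·s(k) — each term doubles the last with '|' between the halves.
Doubling ++^|++^|++^|++^ with '|' between the halves:

++^|++^|++^|++^|++^|++^|++^|++^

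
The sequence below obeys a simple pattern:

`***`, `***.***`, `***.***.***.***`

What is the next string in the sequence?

s(k+1) = s(k)·.·s(k) — each term doubles the last with '.' between the halves.
Doubling ***.***.***.*** with '.' between the halves:

***.***.***.***.***.***.***.***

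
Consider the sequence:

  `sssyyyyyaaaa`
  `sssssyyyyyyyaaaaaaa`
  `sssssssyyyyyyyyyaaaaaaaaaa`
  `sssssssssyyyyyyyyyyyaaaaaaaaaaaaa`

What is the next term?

Each string has the form s^{2n+1} y^{2n+3} a^{3n+1} (n = 1, 2, …).
Setting n = 5 gives 11, 13, 16 characters in each block.

sssssssssssyyyyyyyyyyyyyaaaaaaaaaaaaaaaa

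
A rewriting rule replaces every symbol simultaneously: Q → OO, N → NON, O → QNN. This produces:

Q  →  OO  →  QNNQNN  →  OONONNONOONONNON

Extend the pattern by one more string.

QNNQNNNONQNNNONNONQNNNONQNNQNNNONQNNNONNONQNNNON

φ(OONONNONOONONNON) expands symbol-by-symbol to QNN QNN NON QNN NON NON QNN NON QNN QNN NON QNN NON NON QNN NON; joining the 16 pieces gives the next term.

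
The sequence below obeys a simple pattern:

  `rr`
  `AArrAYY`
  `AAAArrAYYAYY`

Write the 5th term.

s(k+1) = AA·s(k)·AYY, so each term gains AA as a prefix and AYY as a suffix.
From AAAArrAYYAYY, 2 further steps: AAAArrAYYAYY → AAAAAArrAYYAYYAYY → (answer).

AAAAAAAArrAYYAYYAYYAYY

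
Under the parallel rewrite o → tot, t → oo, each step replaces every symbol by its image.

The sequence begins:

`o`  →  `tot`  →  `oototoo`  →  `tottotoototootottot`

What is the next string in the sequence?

Applying the rule to each of the 19 symbols of tottotoototootottot gives the pieces oo tot oo oo tot oo tot tot oo tot oo tot tot oo tot oo oo tot oo, which concatenate to the answer.

oototoooototootottotoototootottotoototoooototoo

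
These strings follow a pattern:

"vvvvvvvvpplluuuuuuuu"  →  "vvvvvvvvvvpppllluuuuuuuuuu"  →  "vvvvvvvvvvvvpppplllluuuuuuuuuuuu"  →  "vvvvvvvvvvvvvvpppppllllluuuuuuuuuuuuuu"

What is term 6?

Each string has the form v^{2n+2} p^{n-1} l^{n-1} u^{2n+2}, where the shown terms are n = 3, 4, 5, 6.
For term 6, n = 8, so the run lengths are 18, 7, 7, 18.

vvvvvvvvvvvvvvvvvvpppppppllllllluuuuuuuuuuuuuuuuuu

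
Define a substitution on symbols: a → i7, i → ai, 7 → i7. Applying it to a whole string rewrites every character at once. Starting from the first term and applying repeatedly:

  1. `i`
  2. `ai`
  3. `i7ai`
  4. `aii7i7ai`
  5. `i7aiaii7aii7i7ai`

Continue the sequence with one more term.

Replace each of the 16 characters of i7aiaii7aii7i7ai in place — ai i7 i7 ai i7 ai ai i7 i7 ai ai i7 ai i7 i7 ai — and concatenate.

aii7i7aii7aiaii7i7aiaii7aii7i7ai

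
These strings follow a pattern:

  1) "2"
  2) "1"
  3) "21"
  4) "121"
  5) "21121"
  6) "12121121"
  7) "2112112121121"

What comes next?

From term 3 onward, concatenate the second-to-last term with the last: 2·1 = 21, 1·21 = 121, …
The next term joins 12121121 and 2112112121121.

121211212112112121121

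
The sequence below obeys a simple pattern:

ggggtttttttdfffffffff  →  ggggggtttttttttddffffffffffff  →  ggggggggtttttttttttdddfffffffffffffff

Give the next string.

The n-th term is 2n g's then 2n+3 t's then n-1 d's then 3n+3 f's, where the shown terms are n = 2, 3, 4.
Setting n = 5 gives 10, 13, 4, 18 characters in each block.

ggggggggggtttttttttttttddddffffffffffffffffff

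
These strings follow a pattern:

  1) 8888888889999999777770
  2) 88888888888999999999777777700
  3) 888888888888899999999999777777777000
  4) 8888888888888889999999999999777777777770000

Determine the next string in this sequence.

Reading off run lengths: 8 runs 9, 11, 13, 15; 9 runs 7, 9, 11, 13; 7 runs 5, 7, 9, 11; 0 runs 1, 2, 3, 4 — each is linear in n, where the shown terms are n = 3, 4, 5, 6.
Setting n = 7 gives 17, 15, 13, 5 characters in each block.

88888888888888888999999999999999777777777777700000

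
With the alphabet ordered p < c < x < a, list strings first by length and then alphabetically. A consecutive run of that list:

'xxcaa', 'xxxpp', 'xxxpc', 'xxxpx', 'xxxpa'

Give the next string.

xxxcp

Find the rightmost character of xxxpa below a, bump it to the next letter, and reset everything to its right to p.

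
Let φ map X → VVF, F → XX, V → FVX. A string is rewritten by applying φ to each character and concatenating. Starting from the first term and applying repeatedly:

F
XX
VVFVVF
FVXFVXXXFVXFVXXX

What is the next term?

Rewriting the 16 symbols of FVXFVXXXFVXFVXXX one by one yields XX FVX VVF XX FVX VVF VVF VVF XX FVX VVF XX FVX VVF VVF VVF; concatenated:

XXFVXVVFXXFVXVVFVVFVVFXXFVXVVFXXFVXVVFVVFVVF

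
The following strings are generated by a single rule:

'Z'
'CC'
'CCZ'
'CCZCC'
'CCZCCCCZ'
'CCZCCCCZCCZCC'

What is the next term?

Each term (from the third on) is the previous term followed by the one before it: term 3 = CC·Z = CCZ.
Continuing: CCZCCCCZCCZCC · CCZCCCCZ gives term 7.

CCZCCCCZCCZCCCCZCCCCZ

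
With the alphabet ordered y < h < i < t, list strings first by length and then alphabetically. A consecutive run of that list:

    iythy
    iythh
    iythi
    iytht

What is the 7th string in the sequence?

Advancing 3 positions from iytht through iytht → iytiy → iytih reaches term 7.

iytii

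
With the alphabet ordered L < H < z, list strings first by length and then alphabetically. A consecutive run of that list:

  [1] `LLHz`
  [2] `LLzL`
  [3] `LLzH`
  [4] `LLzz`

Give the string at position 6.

Continuing the enumeration 2 steps past LLzz: LLzz → LHLL → (answer).

LHLH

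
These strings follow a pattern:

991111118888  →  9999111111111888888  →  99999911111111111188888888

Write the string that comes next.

Term n consists of 2n 9's, followed by 3n+3 1's, followed by 2n+2 8's (n = 1, 2, …).
Setting n = 4 gives 8, 15, 10 characters in each block.

999999991111111111111118888888888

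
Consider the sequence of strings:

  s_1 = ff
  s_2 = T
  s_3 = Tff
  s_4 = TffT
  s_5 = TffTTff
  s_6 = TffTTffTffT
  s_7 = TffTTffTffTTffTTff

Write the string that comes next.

From term 3 onward, concatenate the last term with the second-to-last: T·ff = Tff, Tff·T = TffT, …
So term 8 is TffTTffTffTTffTTff·TffTTffTffT.

TffTTffTffTTffTTffTffTTffTffT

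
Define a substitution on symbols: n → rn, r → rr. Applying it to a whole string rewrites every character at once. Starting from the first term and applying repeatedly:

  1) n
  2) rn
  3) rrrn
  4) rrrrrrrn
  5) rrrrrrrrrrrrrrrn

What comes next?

rrrrrrrrrrrrrrrrrrrrrrrrrrrrrrrn

φ(rrrrrrrrrrrrrrrn) expands symbol-by-symbol to rr rr rr rr rr rr rr rr rr rr rr rr rr rr rr rn; joining the 16 pieces gives the next term.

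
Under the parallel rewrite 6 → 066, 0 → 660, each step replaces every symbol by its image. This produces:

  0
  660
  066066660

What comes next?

660066066660066066066066660

Expanding 066066660: 0→660, 6→066, 6→066, 0→660, 6→066, 6→066, 6→066, 6→066, 0→660. Concatenated: 660 066 066 660 066 066 066 066 660.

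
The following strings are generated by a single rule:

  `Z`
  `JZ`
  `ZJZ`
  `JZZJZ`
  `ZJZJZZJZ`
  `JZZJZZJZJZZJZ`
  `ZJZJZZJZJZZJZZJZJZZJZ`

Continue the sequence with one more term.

JZZJZZJZJZZJZZJZJZZJZJZZJZZJZJZZJZ

This is a Fibonacci-style word recurrence s(k) = s(k−2)·s(k−1): e.g. Z·JZ = ZJZ.
Continuing: JZZJZZJZJZZJZ · ZJZJZZJZJZZJZZJZJZZJZ gives term 8.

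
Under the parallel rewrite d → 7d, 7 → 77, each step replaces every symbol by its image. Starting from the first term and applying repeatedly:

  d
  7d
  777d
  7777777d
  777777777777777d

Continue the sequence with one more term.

Rewriting the 16 symbols of 777777777777777d one by one yields 77 77 77 77 77 77 77 77 77 77 77 77 77 77 77 7d; concatenated:

7777777777777777777777777777777d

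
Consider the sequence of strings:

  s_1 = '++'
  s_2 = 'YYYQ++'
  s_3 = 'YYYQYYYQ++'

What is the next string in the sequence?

Each term is the previous one with YYYQ prepended.
So the next term is YYYQ·YYYQYYYQ++.

YYYQYYYQYYYQ++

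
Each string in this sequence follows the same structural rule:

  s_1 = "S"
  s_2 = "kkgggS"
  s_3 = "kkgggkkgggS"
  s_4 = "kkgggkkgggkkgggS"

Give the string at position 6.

The strings grow by a fixed prefix kkggg each time.
From kkgggkkgggkkgggS, 2 further steps: kkgggkkgggkkgggS → kkgggkkgggkkgggkkgggS → (answer).

kkgggkkgggkkgggkkgggkkgggS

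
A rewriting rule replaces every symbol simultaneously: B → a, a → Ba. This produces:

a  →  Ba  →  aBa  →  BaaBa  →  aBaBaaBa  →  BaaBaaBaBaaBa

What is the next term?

Applying the rule to each of the 13 symbols of BaaBaaBaBaaBa gives the pieces a Ba Ba a Ba Ba a Ba a Ba Ba a Ba, which concatenate to the answer.

aBaBaaBaBaaBaaBaBaaBa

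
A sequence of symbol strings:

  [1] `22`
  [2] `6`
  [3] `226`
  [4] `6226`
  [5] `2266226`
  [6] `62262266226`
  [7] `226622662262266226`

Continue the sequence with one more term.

62262266226226622662262266226

Each term (from the third on) is the two preceding terms concatenated in order: term 3 = 22·6 = 226.
So term 8 is 62262266226·226622662262266226.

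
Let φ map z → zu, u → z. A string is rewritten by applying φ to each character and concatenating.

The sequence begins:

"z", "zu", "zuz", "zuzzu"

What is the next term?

zuzzuzuz

Apply φ to zuzzu symbol by symbol: z→zu, u→z, z→zu, z→zu, u→z; joined: zu z zu zu z.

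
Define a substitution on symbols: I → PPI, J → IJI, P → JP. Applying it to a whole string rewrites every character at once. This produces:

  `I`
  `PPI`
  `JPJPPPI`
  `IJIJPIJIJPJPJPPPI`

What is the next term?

Replace each of the 17 characters of IJIJPIJIJPJPJPPPI in place — PPI IJI PPI IJI JP PPI IJI PPI IJI JP IJI JP IJI JP JP JP PPI — and concatenate.

PPIIJIPPIIJIJPPPIIJIPPIIJIJPIJIJPIJIJPJPJPPPI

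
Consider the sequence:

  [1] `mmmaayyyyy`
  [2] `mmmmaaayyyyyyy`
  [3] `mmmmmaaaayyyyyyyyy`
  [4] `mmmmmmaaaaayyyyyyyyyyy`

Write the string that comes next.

mmmmmmmaaaaaayyyyyyyyyyyyy

Each string has the form m^{n+1} a^{n} y^{2n+1}, where the shown terms are n = 2, 3, 4, 5.
Setting n = 6 gives 7, 6, 13 characters in each block.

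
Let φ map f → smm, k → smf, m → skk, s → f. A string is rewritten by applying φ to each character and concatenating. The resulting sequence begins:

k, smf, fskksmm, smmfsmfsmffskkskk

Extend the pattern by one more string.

Applying the rule to each of the 17 symbols of smmfsmfsmffskkskk gives the pieces f skk skk smm f skk smm f skk smm smm f smf smf f smf smf, which concatenate to the answer.

fskkskksmmfskksmmfskksmmsmmfsmfsmffsmfsmf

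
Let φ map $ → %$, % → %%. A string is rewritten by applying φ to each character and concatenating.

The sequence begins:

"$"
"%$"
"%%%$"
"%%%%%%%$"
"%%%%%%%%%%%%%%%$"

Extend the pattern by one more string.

%%%%%%%%%%%%%%%%%%%%%%%%%%%%%%%$

Applying the rule to each of the 16 symbols of %%%%%%%%%%%%%%%$ gives the pieces %% %% %% %% %% %% %% %% %% %% %% %% %% %% %% %$, which concatenate to the answer.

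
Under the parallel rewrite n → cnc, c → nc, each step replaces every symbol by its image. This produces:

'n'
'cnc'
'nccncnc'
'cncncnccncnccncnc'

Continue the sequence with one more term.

nccncnccncnccncncnccncnccncncnccncnccncnc

φ(cncncnccncnccncnc) expands symbol-by-symbol to nc cnc nc cnc nc cnc nc nc cnc nc cnc nc nc cnc nc cnc nc; joining the 17 pieces gives the next term.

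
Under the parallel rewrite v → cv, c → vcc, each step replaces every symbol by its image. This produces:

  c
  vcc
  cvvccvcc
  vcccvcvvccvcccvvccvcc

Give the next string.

φ(vcccvcvvccvcccvvccvcc) expands symbol-by-symbol to cv vcc vcc vcc cv vcc cv cv vcc vcc cv vcc vcc vcc cv cv vcc vcc cv vcc vcc; joining the 21 pieces gives the next term.

cvvccvccvcccvvcccvcvvccvcccvvccvccvcccvcvvccvcccvvccvcc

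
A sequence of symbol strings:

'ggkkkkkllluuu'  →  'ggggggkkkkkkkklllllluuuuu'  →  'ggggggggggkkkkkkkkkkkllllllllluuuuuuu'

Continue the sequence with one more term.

Term n consists of 4n-2 g's, followed by 3n+2 k's, followed by 3n l's, followed by 2n+1 u's (n = 1, 2, …).
For the next term, n = 4, so the run lengths are 14, 14, 12, 9.

ggggggggggggggkkkkkkkkkkkkkklllllllllllluuuuuuuuu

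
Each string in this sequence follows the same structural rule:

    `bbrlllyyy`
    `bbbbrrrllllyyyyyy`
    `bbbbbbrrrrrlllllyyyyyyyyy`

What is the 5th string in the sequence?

Term n consists of 2n b's, followed by 2n-1 r's, followed by n+2 l's, followed by 3n y's (n = 1, 2, …).
At n = 5 the blocks have lengths 10, 9, 7, 15.

bbbbbbbbbbrrrrrrrrrlllllllyyyyyyyyyyyyyyy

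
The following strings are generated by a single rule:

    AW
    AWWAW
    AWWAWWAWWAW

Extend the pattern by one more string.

Each string is two copies of the previous one joined by 'W'.
So the next term is two copies of AWWAWWAWWAW with 'W' between the halves.

AWWAWWAWWAWWAWWAWWAWWAW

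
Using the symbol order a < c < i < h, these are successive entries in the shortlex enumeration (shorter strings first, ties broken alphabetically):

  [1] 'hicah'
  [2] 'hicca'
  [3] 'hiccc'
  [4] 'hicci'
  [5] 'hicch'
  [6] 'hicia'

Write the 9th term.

hicih

Continuing the enumeration 3 steps past hicia: hicia → hicic → hicii → (answer).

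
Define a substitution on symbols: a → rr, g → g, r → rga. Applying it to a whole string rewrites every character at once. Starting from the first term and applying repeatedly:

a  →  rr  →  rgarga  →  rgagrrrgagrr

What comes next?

Rewriting each symbol of rgagrrrgagrr: r→rga, g→g, a→rr, g→g, r→rga, r→rga, r→rga, g→g, a→rr, g→g, r→rga, r→rga, which concatenates to rga g rr g rga rga rga g rr g rga rga.

rgagrrgrgargargagrrgrgarga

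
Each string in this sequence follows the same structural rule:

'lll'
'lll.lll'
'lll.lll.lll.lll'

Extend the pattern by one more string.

Each string is two copies of the previous one joined by '.'.
Doubling lll.lll.lll.lll with '.' between the halves:

lll.lll.lll.lll.lll.lll.lll.lll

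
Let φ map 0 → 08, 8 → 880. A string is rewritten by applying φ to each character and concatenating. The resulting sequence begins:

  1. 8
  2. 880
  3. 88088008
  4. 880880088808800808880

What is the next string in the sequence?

Replace each of the 21 characters of 880880088808800808880 in place — 880 880 08 880 880 08 08 880 880 880 08 880 880 08 08 880 08 880 880 880 08 — and concatenate.

8808800888088008088808808800888088008088800888088088008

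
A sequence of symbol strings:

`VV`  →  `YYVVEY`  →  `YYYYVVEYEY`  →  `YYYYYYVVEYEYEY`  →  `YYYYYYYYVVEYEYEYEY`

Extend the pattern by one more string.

Every step adds YY to the front and EY to the end of the previous string.
So the next term is YY·YYYYYYYYVVEYEYEYEY·EY.

YYYYYYYYYYVVEYEYEYEYEY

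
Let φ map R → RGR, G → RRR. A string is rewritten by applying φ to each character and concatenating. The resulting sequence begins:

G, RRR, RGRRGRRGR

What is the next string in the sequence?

RGRRRRRGRRGRRRRRGRRGRRRRRGR

Expanding RGRRGRRGR: R→RGR, G→RRR, R→RGR, R→RGR, G→RRR, R→RGR, R→RGR, G→RRR, R→RGR. Concatenated: RGR RRR RGR RGR RRR RGR RGR RRR RGR.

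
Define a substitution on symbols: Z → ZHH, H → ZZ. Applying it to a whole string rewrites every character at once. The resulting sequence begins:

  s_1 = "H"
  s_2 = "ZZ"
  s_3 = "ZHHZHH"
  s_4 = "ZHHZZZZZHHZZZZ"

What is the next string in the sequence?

Applying the rule to each of the 14 symbols of ZHHZZZZZHHZZZZ gives the pieces ZHH ZZ ZZ ZHH ZHH ZHH ZHH ZHH ZZ ZZ ZHH ZHH ZHH ZHH, which concatenate to the answer.

ZHHZZZZZHHZHHZHHZHHZHHZZZZZHHZHHZHHZHH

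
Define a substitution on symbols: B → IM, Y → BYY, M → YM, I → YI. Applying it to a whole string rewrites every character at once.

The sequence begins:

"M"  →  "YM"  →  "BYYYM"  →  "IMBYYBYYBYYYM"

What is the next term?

Rewriting the 13 symbols of IMBYYBYYBYYYM one by one yields YI YM IM BYY BYY IM BYY BYY IM BYY BYY BYY YM; concatenated:

YIYMIMBYYBYYIMBYYBYYIMBYYBYYBYYYM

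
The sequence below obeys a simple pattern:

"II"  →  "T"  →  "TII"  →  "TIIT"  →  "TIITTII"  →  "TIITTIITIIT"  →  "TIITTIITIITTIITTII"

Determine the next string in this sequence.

TIITTIITIITTIITTIITIITTIITIIT

This is a Fibonacci-style word recurrence s(k) = s(k−1)·s(k−2): e.g. T·II = TII.
So term 8 is TIITTIITIITTIITTII·TIITTIITIIT.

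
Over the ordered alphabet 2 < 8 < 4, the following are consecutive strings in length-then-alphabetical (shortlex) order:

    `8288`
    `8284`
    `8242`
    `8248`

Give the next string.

Find the rightmost character of 8248 below 4, bump it to the next letter, and reset everything to its right to 2.

8244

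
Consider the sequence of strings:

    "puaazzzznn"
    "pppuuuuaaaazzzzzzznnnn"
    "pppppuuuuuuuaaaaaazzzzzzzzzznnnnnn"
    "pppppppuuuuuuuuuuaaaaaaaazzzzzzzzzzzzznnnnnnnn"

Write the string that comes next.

Each string has the form p^{2n-1} u^{3n-2} a^{2n} z^{3n+1} n^{2n} (n = 1, 2, …).
At n = 5 the blocks have lengths 9, 13, 10, 16, 10.

pppppppppuuuuuuuuuuuuuaaaaaaaaaazzzzzzzzzzzzzzzznnnnnnnnnn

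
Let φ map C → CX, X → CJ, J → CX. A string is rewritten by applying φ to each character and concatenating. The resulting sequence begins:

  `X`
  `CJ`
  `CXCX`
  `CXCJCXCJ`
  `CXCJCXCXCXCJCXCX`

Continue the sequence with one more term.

φ(CXCJCXCXCXCJCXCX) expands symbol-by-symbol to CX CJ CX CX CX CJ CX CJ CX CJ CX CX CX CJ CX CJ; joining the 16 pieces gives the next term.

CXCJCXCXCXCJCXCJCXCJCXCXCXCJCXCJ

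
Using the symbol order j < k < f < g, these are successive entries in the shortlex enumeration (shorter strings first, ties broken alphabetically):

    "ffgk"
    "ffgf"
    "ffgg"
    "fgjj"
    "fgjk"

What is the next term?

Treat fgjk as a base-4 numeral over the given alphabet and add one, carrying through any trailing g's.

fgjf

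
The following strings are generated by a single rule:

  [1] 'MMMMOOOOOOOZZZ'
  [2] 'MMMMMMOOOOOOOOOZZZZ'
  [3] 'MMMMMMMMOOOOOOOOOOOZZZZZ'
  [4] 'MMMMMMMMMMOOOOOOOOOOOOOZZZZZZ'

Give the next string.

MMMMMMMMMMMMOOOOOOOOOOOOOOOZZZZZZZ

Term n consists of 2n-2 M's, followed by 2n+1 O's, followed by n Z's, where the shown terms are n = 3, 4, 5, 6.
Setting n = 7 gives 12, 15, 7 characters in each block.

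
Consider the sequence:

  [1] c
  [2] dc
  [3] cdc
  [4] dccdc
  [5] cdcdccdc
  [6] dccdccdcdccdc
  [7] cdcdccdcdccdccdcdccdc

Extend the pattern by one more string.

dccdccdcdccdccdcdccdcdccdccdcdccdc

From term 3 onward, concatenate the second-to-last term with the last: c·dc = cdc, dc·cdc = dccdc, …
So term 8 is dccdccdcdccdc·cdcdccdcdccdccdcdccdc.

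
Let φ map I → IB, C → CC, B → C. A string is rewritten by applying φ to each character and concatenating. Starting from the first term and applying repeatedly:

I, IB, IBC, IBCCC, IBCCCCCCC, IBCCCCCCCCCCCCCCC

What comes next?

Rewriting the 17 symbols of IBCCCCCCCCCCCCCCC one by one yields IB C CC CC CC CC CC CC CC CC CC CC CC CC CC CC CC; concatenated:

IBCCCCCCCCCCCCCCCCCCCCCCCCCCCCCCC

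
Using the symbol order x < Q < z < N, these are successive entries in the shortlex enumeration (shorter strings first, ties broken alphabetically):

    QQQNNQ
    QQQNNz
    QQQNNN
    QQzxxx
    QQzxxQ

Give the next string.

The successor of QQzxxQ increments the rightmost position that isn't already N and resets every position after it to x.

QQzxxz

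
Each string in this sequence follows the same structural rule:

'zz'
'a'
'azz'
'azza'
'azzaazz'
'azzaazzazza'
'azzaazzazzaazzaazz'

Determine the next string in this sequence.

azzaazzazzaazzaazzazzaazzazza

From term 3 onward, concatenate the last term with the second-to-last: a·zz = azz, azz·a = azza, …
Continuing: azzaazzazzaazzaazz · azzaazzazza gives term 8.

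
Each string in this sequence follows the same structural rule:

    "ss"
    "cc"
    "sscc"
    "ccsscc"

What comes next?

ssccccsscc

Each term (from the third on) is the two preceding terms concatenated in order: term 3 = ss·cc = sscc.
The next term joins sscc and ccsscc.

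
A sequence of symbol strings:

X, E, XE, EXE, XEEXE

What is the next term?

EXEXEEXE

Each term (from the third on) is the two preceding terms concatenated in order: term 3 = X·E = XE.
So term 6 is EXE·XEEXE.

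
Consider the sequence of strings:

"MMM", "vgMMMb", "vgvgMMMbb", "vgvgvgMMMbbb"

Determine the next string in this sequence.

vgvgvgvgMMMbbbb

s(k+1) = vg·s(k)·b, so each term gains vg as a prefix and b as a suffix.
So the next term is vg·vgvgvgMMMbbb·b.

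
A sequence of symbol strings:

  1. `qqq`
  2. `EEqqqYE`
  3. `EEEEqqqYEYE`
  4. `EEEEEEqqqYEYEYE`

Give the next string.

Every step adds EE to the front and YE to the end of the previous string.
Applying this once more to EEEEEEqqqYEYEYE:

EEEEEEEEqqqYEYEYEYE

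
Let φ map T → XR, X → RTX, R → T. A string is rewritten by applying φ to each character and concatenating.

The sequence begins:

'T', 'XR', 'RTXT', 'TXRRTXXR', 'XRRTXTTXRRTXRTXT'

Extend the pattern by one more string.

φ(XRRTXTTXRRTXRTXT) expands symbol-by-symbol to RTX T T XR RTX XR XR RTX T T XR RTX T XR RTX XR; joining the 16 pieces gives the next term.

RTXTTXRRTXXRXRRTXTTXRRTXTXRRTXXR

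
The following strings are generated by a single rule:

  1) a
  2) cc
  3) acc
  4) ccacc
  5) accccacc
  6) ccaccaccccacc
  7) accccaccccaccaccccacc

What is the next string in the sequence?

ccaccaccccaccaccccaccccaccaccccacc

From term 3 onward, concatenate the second-to-last term with the last: a·cc = acc, cc·acc = ccacc, …
The next term joins ccaccaccccacc and accccaccccaccaccccacc.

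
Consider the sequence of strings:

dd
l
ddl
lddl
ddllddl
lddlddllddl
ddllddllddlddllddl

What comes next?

Each term (from the third on) is the two preceding terms concatenated in order: term 3 = dd·l = ddl.
So term 8 is lddlddllddl·ddllddllddlddllddl.

lddlddllddlddllddllddlddllddl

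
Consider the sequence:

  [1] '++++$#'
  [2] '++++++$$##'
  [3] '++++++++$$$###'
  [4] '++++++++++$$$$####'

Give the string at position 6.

Reading off run lengths: + runs 4, 6, 8, 10; $ runs 1, 2, 3, 4; # runs 1, 2, 3, 4 — each is linear in n, where the shown terms are n = 2, 3, 4, 5.
Setting n = 7 gives 14, 6, 6 characters in each block.

++++++++++++++$$$$$$######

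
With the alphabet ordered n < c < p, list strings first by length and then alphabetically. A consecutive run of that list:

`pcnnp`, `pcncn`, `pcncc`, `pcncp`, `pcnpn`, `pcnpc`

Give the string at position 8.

pccnn

Continuing the enumeration 2 steps past pcnpc: pcnpc → pcnpp → (answer).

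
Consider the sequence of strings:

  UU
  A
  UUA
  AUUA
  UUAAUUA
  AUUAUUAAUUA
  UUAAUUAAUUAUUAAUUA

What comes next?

Each term (from the third on) is the two preceding terms concatenated in order: term 3 = UU·A = UUA.
So term 8 is AUUAUUAAUUA·UUAAUUAAUUAUUAAUUA.

AUUAUUAAUUAUUAAUUAAUUAUUAAUUA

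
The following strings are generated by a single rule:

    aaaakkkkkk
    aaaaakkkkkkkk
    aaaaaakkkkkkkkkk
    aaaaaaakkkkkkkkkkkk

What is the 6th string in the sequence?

Each string has the form a^{n+2} k^{2n+2}, where the shown terms are n = 2, 3, 4, 5.
At n = 7 the blocks have lengths 9, 16.

aaaaaaaaakkkkkkkkkkkkkkkk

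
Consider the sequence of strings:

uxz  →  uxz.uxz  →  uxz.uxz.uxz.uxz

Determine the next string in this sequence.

Every step duplicates the string with '.' between the halves.
One more doubling of uxz.uxz.uxz.uxz gives the answer.

uxz.uxz.uxz.uxz.uxz.uxz.uxz.uxz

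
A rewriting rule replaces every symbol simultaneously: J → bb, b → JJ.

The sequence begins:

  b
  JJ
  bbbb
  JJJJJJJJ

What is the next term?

Rewriting each symbol of JJJJJJJJ: J→bb, J→bb, J→bb, J→bb, J→bb, J→bb, J→bb, J→bb, which concatenates to bb bb bb bb bb bb bb bb.

bbbbbbbbbbbbbbbb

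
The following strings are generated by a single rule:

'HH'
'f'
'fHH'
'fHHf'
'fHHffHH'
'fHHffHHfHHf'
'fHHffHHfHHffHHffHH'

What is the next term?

fHHffHHfHHffHHffHHfHHffHHfHHf

From term 3 onward, concatenate the last term with the second-to-last: f·HH = fHH, fHH·f = fHHf, …
So term 8 is fHHffHHfHHffHHffHH·fHHffHHfHHf.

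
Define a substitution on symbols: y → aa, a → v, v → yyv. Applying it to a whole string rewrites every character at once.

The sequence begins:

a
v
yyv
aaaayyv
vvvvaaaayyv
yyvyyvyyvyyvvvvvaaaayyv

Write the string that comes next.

Replace each of the 23 characters of yyvyyvyyvyyvvvvvaaaayyv in place — aa aa yyv aa aa yyv aa aa yyv aa aa yyv yyv yyv yyv yyv v v v v aa aa yyv — and concatenate.

aaaayyvaaaayyvaaaayyvaaaayyvyyvyyvyyvyyvvvvvaaaayyv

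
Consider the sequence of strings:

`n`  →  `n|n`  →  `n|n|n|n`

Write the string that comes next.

Every step duplicates the string with '|' between the halves.
So the next term is two copies of n|n|n|n with '|' between the halves.

n|n|n|n|n|n|n|n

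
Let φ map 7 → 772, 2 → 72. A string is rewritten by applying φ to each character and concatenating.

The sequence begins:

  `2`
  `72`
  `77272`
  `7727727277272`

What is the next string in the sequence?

Replace each of the 13 characters of 7727727277272 in place — 772 772 72 772 772 72 772 72 772 772 72 772 72 — and concatenate.

7727727277277272772727727727277272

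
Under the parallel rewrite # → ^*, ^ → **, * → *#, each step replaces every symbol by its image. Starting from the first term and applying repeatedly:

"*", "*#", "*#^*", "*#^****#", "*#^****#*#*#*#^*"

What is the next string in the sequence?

Rewriting the 16 symbols of *#^****#*#*#*#^* one by one yields *# ^* ** *# *# *# *# ^* *# ^* *# ^* *# ^* ** *#; concatenated:

*#^****#*#*#*#^**#^**#^**#^****#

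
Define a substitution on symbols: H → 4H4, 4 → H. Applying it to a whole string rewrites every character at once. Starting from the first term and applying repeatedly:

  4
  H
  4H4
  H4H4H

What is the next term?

4H4H4H4H4H4

Rewriting each symbol of H4H4H: H→4H4, 4→H, H→4H4, 4→H, H→4H4, which concatenates to 4H4 H 4H4 H 4H4.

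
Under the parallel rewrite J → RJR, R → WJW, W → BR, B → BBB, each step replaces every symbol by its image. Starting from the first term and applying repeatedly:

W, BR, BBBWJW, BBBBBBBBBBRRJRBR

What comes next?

BBBBBBBBBBBBBBBBBBBBBBBBBBBBBBWJWWJWRJRWJWBBBWJW

Applying the rule to each of the 16 symbols of BBBBBBBBBBRRJRBR gives the pieces BBB BBB BBB BBB BBB BBB BBB BBB BBB BBB WJW WJW RJR WJW BBB WJW, which concatenate to the answer.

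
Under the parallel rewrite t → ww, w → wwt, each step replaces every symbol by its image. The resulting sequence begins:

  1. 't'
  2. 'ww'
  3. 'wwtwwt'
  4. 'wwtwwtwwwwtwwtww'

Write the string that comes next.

wwtwwtwwwwtwwtwwwwtwwtwwtwwtwwwwtwwtwwwwtwwt

Replace each of the 16 characters of wwtwwtwwwwtwwtww in place — wwt wwt ww wwt wwt ww wwt wwt wwt wwt ww wwt wwt ww wwt wwt — and concatenate.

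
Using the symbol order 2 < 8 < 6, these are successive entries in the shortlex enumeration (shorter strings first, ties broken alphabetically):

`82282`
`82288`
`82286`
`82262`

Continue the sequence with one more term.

The successor of 82262 increments the rightmost position that isn't already 6 and resets every position after it to 2.

82268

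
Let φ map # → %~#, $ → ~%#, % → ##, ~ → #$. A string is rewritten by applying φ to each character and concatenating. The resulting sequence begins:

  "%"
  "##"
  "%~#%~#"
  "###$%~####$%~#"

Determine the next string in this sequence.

Applying the rule to each of the 14 symbols of ###$%~####$%~# gives the pieces %~# %~# %~# ~%# ## #$ %~# %~# %~# %~# ~%# ## #$ %~#, which concatenate to the answer.

%~#%~#%~#~%####$%~#%~#%~#%~#~%####$%~#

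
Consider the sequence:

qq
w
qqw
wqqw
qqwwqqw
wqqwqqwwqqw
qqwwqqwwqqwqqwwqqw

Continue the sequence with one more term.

wqqwqqwwqqwqqwwqqwwqqwqqwwqqw

From term 3 onward, concatenate the second-to-last term with the last: qq·w = qqw, w·qqw = wqqw, …
So term 8 is wqqwqqwwqqw·qqwwqqwwqqwqqwwqqw.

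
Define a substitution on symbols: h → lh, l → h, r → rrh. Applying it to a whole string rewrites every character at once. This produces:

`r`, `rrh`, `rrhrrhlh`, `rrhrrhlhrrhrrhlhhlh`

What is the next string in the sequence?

φ(rrhrrhlhrrhrrhlhhlh) expands symbol-by-symbol to rrh rrh lh rrh rrh lh h lh rrh rrh lh rrh rrh lh h lh lh h lh; joining the 19 pieces gives the next term.

rrhrrhlhrrhrrhlhhlhrrhrrhlhrrhrrhlhhlhlhhlh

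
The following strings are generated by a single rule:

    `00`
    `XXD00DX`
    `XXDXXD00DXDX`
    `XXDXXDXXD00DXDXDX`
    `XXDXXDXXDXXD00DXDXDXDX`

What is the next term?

XXDXXDXXDXXDXXD00DXDXDXDXDX

Each term wraps the previous one in XXD on the left and DX on the right.
One more step from XXDXXDXXDXXD00DXDXDXDX gives the answer.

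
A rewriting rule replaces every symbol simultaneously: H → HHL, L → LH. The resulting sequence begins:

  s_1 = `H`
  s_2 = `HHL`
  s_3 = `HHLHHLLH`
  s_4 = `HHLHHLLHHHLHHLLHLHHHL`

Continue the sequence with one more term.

HHLHHLLHHHLHHLLHLHHHLHHLHHLLHHHLHHLLHLHHHLLHHHLHHLHHLLH

Applying the rule to each of the 21 symbols of HHLHHLLHHHLHHLLHLHHHL gives the pieces HHL HHL LH HHL HHL LH LH HHL HHL HHL LH HHL HHL LH LH HHL LH HHL HHL HHL LH, which concatenate to the answer.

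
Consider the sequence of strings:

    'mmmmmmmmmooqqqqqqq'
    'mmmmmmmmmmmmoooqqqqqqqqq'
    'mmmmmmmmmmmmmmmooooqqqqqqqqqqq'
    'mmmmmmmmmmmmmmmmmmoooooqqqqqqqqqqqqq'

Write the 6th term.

mmmmmmmmmmmmmmmmmmmmmmmmoooooooqqqqqqqqqqqqqqqqq

Term n consists of 3n+3 m's, followed by n o's, followed by 2n+3 q's, where the shown terms are n = 2, 3, 4, 5.
At n = 7 the blocks have lengths 24, 7, 17.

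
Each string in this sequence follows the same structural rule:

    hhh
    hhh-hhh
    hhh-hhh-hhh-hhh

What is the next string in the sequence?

s(k+1) = s(k)·-·s(k) — each term doubles the last with '-' between the halves.
Doubling hhh-hhh-hhh-hhh with '-' between the halves:

hhh-hhh-hhh-hhh-hhh-hhh-hhh-hhh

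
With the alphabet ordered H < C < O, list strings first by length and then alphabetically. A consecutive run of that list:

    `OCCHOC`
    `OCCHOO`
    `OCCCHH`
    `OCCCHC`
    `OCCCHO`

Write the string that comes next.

OCCCCH

Find the rightmost character of OCCCHO below O, bump it to the next letter, and reset everything to its right to H.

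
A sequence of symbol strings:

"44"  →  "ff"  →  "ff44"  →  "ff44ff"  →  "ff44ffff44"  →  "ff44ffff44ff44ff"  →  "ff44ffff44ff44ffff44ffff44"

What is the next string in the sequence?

ff44ffff44ff44ffff44ffff44ff44ffff44ff44ff

Each term (from the third on) is the previous term followed by the one before it: term 3 = ff·44 = ff44.
The next term joins ff44ffff44ff44ffff44ffff44 and ff44ffff44ff44ff.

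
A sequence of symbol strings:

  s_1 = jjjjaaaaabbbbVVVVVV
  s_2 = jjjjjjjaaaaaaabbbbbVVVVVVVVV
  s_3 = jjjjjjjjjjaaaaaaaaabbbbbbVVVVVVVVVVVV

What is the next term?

jjjjjjjjjjjjjaaaaaaaaaaabbbbbbbVVVVVVVVVVVVVVV

Each string has the form j^{3n-2} a^{2n+1} b^{n+2} V^{3n}, where the shown terms are n = 2, 3, 4.
For the next term, n = 5, so the run lengths are 13, 11, 7, 15.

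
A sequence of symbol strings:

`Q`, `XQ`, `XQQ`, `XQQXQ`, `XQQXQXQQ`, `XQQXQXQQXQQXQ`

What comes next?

From term 3 onward, concatenate the last term with the second-to-last: XQ·Q = XQQ, XQQ·XQ = XQQXQ, …
So term 7 is XQQXQXQQXQQXQ·XQQXQXQQ.

XQQXQXQQXQQXQXQQXQXQQ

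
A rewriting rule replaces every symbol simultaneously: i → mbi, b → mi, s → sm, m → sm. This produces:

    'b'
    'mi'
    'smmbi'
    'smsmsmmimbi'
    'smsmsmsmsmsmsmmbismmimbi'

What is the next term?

smsmsmsmsmsmsmsmsmsmsmsmsmsmsmmimbismsmsmmbismmimbi

φ(smsmsmsmsmsmsmmbismmimbi) expands symbol-by-symbol to sm sm sm sm sm sm sm sm sm sm sm sm sm sm sm mi mbi sm sm sm mbi sm mi mbi; joining the 24 pieces gives the next term.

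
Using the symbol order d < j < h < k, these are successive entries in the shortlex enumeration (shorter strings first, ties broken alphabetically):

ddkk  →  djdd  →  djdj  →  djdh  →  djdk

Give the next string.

djjd

Find the rightmost character of djdk below k, bump it to the next letter, and reset everything to its right to d.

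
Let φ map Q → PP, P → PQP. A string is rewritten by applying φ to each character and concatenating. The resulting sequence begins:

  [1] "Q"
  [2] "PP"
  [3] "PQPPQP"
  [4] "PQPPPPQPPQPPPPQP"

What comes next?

Rewriting the 16 symbols of PQPPPPQPPQPPPPQP one by one yields PQP PP PQP PQP PQP PQP PP PQP PQP PP PQP PQP PQP PQP PP PQP; concatenated:

PQPPPPQPPQPPQPPQPPPPQPPQPPPPQPPQPPQPPQPPPPQP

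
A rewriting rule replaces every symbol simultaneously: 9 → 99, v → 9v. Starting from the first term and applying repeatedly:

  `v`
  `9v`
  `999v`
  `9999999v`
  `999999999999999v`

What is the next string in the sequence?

φ(999999999999999v) expands symbol-by-symbol to 99 99 99 99 99 99 99 99 99 99 99 99 99 99 99 9v; joining the 16 pieces gives the next term.

9999999999999999999999999999999v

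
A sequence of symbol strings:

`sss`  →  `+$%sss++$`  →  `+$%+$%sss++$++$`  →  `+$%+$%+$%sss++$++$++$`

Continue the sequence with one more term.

Each term wraps the previous one in +$% on the left and ++$ on the right.
So the next term is +$%·+$%+$%+$%sss++$++$++$·++$.

+$%+$%+$%+$%sss++$++$++$++$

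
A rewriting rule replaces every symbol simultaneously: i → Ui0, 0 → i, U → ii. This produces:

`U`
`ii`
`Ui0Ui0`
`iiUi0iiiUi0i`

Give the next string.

Ui0Ui0iiUi0iUi0Ui0Ui0iiUi0iUi0

Apply φ to iiUi0iiiUi0i symbol by symbol: i→Ui0, i→Ui0, U→ii, i→Ui0, 0→i, i→Ui0, i→Ui0, i→Ui0, U→ii, i→Ui0, 0→i, i→Ui0; joined: Ui0 Ui0 ii Ui0 i Ui0 Ui0 Ui0 ii Ui0 i Ui0.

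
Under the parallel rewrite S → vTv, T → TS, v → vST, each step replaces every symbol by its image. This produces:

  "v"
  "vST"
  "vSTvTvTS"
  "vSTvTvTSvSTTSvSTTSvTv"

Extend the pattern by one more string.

Applying the rule to each of the 21 symbols of vSTvTvTSvSTTSvSTTSvTv gives the pieces vST vTv TS vST TS vST TS vTv vST vTv TS TS vTv vST vTv TS TS vTv vST TS vST, which concatenate to the answer.

vSTvTvTSvSTTSvSTTSvTvvSTvTvTSTSvTvvSTvTvTSTSvTvvSTTSvST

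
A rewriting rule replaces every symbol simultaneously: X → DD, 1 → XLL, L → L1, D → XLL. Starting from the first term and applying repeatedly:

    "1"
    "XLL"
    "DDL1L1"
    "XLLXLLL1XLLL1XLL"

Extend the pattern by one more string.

Rewriting the 16 symbols of XLLXLLL1XLLL1XLL one by one yields DD L1 L1 DD L1 L1 L1 XLL DD L1 L1 L1 XLL DD L1 L1; concatenated:

DDL1L1DDL1L1L1XLLDDL1L1L1XLLDDL1L1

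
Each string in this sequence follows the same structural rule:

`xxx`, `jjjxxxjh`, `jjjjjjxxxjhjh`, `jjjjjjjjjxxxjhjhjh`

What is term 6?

jjjjjjjjjjjjjjjxxxjhjhjhjhjh

Every step adds jjj to the front and jh to the end of the previous string.
From jjjjjjjjjxxxjhjhjh, 2 further steps: jjjjjjjjjxxxjhjhjh → jjjjjjjjjjjjxxxjhjhjhjh → (answer).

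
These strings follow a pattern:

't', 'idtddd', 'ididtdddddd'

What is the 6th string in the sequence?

s(k+1) = id·s(k)·ddd, so each term gains id as a prefix and ddd as a suffix.
From ididtdddddd, 3 further steps: ididtdddddd → idididtddddddddd → ididididtdddddddddddd → (answer).

idididididtddddddddddddddd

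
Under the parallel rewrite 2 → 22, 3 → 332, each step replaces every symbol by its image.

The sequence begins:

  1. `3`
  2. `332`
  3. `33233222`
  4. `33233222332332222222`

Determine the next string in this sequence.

332332223323322222223323322233233222222222222222

φ(33233222332332222222) expands symbol-by-symbol to 332 332 22 332 332 22 22 22 332 332 22 332 332 22 22 22 22 22 22 22; joining the 20 pieces gives the next term.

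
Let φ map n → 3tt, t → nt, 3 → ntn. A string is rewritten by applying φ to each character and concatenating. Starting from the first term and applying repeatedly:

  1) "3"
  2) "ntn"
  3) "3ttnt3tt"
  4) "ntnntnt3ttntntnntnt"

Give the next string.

Rewriting the 19 symbols of ntnntnt3ttntntnntnt one by one yields 3tt nt 3tt 3tt nt 3tt nt ntn nt nt 3tt nt 3tt nt 3tt 3tt nt 3tt nt; concatenated:

3ttnt3tt3ttnt3ttntntnntnt3ttnt3ttnt3tt3ttnt3ttnt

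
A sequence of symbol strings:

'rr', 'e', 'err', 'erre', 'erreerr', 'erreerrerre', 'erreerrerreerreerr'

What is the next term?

This is a Fibonacci-style word recurrence s(k) = s(k−1)·s(k−2): e.g. e·rr = err.
Continuing: erreerrerreerreerr · erreerrerre gives term 8.

erreerrerreerreerrerreerrerre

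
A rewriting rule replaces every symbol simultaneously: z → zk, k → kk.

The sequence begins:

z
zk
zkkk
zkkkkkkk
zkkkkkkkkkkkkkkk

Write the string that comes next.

Rewriting the 16 symbols of zkkkkkkkkkkkkkkk one by one yields zk kk kk kk kk kk kk kk kk kk kk kk kk kk kk kk; concatenated:

zkkkkkkkkkkkkkkkkkkkkkkkkkkkkkkk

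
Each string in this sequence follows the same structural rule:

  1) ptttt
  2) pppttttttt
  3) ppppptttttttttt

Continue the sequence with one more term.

Term n consists of 2n-1 p's, followed by 3n+1 t's (n = 1, 2, …).
For the next term, n = 4, so the run lengths are 7, 13.

pppppppttttttttttttt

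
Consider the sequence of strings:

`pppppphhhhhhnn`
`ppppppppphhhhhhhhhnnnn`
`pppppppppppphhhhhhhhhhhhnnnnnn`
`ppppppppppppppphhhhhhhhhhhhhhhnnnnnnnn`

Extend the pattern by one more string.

pppppppppppppppppphhhhhhhhhhhhhhhhhhnnnnnnnnnn

The n-th term is 3n p's then 3n h's then 2n-2 n's, where the shown terms are n = 2, 3, 4, 5.
Setting n = 6 gives 18, 18, 10 characters in each block.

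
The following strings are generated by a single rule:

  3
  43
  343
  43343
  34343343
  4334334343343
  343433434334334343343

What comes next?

4334334343343343433434334334343343

Each term (from the third on) is the two preceding terms concatenated in order: term 3 = 3·43 = 343.
So term 8 is 4334334343343·343433434334334343343.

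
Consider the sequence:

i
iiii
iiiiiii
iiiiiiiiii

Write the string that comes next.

Every step adds ii to the front and i to the end of the previous string.
One more step from iiiiiiiiii gives the answer.

iiiiiiiiiiiii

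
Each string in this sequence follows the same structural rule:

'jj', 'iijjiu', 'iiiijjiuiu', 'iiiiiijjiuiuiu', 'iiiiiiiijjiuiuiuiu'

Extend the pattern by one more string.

iiiiiiiiiijjiuiuiuiuiu

s(k+1) = ii·s(k)·iu, so each term gains ii as a prefix and iu as a suffix.
So the next term is ii·iiiiiiiijjiuiuiuiu·iu.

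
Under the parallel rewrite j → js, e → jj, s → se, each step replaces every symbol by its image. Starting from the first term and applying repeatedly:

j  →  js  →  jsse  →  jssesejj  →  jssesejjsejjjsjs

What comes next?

Rewriting the 16 symbols of jssesejjsejjjsjs one by one yields js se se jj se jj js js se jj js js js se js se; concatenated:

jssesejjsejjjsjssejjjsjsjssejsse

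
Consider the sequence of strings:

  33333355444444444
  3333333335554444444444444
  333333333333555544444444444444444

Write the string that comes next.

33333333333333355555444444444444444444444

Each string has the form 3^{3n} 5^{n} 4^{4n+1}, where the shown terms are n = 2, 3, 4.
At n = 5 the blocks have lengths 15, 5, 21.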